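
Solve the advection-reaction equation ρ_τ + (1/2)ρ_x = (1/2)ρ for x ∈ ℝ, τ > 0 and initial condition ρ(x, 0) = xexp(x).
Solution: Substitute ρ = exp(x)u.
Then ρ_x = exp(x)(u_x + u), ρ_τ = exp(x)u_τ; substituting and dividing by exp(x), the lower-order terms cancel: u_τ + (1/2)u_x = 0 (standard advection equation).
Data for u: u(x,0) = exp(-x)ρ(x,0) = x.
By characteristics (dx/dτ = 1/2), u(x,τ) = f(x - (1/2)τ) with f = u(·, 0).
So u(x,τ) = x - (1/2)τ, and ρ(x,τ) = exp(x)u(x,τ).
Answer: ρ(x, τ) = xexp(x) - (1/2)τexp(x)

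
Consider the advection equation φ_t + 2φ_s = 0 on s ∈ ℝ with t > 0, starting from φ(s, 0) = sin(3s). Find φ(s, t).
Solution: By characteristics (ds/dt = 2), φ(s,t) = f(s - 2t) with f = φ(·, 0).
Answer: φ(s, t) = sin(3s - 6t)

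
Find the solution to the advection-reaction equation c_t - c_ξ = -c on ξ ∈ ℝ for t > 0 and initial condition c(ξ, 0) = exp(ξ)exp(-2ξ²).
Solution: Substitute c = exp(ξ)u, i.e. u = exp(-ξ)c.
By the product rule, c_ξ = exp(ξ)(u_ξ + u), c_t = exp(ξ)u_t.
Substituting into the PDE and dividing by exp(ξ): u_t - (u_ξ + u) = -u.
The lower-order terms cancel, leaving the standard advection equation u_t - u_ξ = 0.
Initial data for u: u(ξ,0) = exp(-ξ)c(ξ,0) = exp(-2ξ²).
Solve for u:
  By method of characteristics (waves move left with speed 1):
  Along characteristics ξ + t = const, u is constant, so u(ξ,t) = f(ξ + t) with f = u(·, 0).
Hence u(ξ,t) = exp(-2(t + ξ)²).
Transform back: c(ξ,t) = exp(ξ)u(ξ,t).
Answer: c(ξ, t) = exp(ξ)exp(-2(t + ξ)²)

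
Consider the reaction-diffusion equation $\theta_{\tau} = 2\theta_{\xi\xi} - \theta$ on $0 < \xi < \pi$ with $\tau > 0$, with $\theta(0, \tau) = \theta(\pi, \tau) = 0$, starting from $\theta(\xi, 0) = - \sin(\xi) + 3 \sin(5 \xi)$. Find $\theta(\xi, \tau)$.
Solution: Substitute $\theta = e^{-\tau}u$.
Then $\theta_{\tau} = e^{-\tau}(u_{\tau} - u)$, $\theta_{\xi\xi} = e^{-\tau}u_{\xi\xi}$; substituting and dividing by $e^{-\tau}$, the lower-order terms cancel: $u_{\tau} = 2u_{\xi\xi}$ (standard heat equation).
Data for $u$: $u(\xi,0) = \theta(\xi,0) = - \sin(\xi) + 3 \sin(5 \xi)$. The boundary conditions carry over: $u(0,\tau) = u(\pi,\tau) = 0$.
Separating variables: $u = \sum c_n e^{-2n^2\tau} \sin(n\xi)$. From $u(\xi,0) = - \sin(\xi) + 3 \sin(5 \xi)$: $c_1=-1, c_5=3$.
So $u(\xi,\tau) = - e^{-2 \tau} \sin(\xi) + 3 e^{-50 \tau} \sin(5 \xi)$, and $\theta(\xi,\tau) = e^{-\tau}u(\xi,\tau)$.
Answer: $\theta(\xi, \tau) = - e^{-3 \tau} \sin(\xi) + 3 e^{-51 \tau} \sin(5 \xi)$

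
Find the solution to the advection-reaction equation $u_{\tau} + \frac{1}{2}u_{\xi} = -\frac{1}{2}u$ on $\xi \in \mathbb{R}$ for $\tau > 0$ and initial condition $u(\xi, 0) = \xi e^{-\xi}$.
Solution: Substitute $u = e^{-\xi}w$, i.e. $w = e^{\xi}u$.
By the product rule, $u_{\xi} = e^{-\xi}(w_{\xi} - w)$, $u_{\tau} = e^{-\xi}w_{\tau}$.
Substituting into the PDE and dividing by $e^{-\xi}$: $w_{\tau} + \frac{1}{2}(w_{\xi} - w) = -\frac{1}{2}w$.
The lower-order terms cancel, leaving the standard advection equation $w_{\tau} + \frac{1}{2}w_{\xi} = 0$.
Initial data for $w$: $w(\xi,0) = e^{\xi}u(\xi,0) = \xi$.
Solve for $w$:
  By method of characteristics (waves move right with speed 1/2):
  Along characteristics $\xi - \frac{1}{2}\tau =$ const, $w$ is constant, so $w(\xi,\tau) = f(\xi - \frac{1}{2}\tau)$ with $f = w( \cdot , 0)$.
Hence $w(\xi,\tau) = \xi - \frac{1}{2} \tau$.
Transform back: $u(\xi,\tau) = e^{-\xi}w(\xi,\tau)$.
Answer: $u(\xi, \tau) = -\frac{1}{2} \tau e^{-\xi} + \xi e^{-\xi}$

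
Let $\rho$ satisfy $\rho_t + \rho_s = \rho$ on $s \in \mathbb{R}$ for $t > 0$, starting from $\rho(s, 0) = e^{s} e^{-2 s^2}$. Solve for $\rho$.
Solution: Substitute $\rho = e^{s}u$, i.e. $u = e^{-s}\rho$.
By the product rule, $\rho_s = e^{s}(u_s + u)$, $\rho_t = e^{s}u_t$.
Substituting into the PDE and dividing by $e^{s}$: $u_t + (u_s + u) = u$.
The lower-order terms cancel, leaving the standard advection equation $u_t + u_s = 0$.
Initial data for $u$: $u(s,0) = e^{-s}\rho(s,0) = e^{-2 s^2}$.
Solve for $u$:
  By method of characteristics (waves move right with speed 1):
  Along characteristics $s - t =$ const, $u$ is constant, so $u(s,t) = f(s - t)$ with $f = u( \cdot , 0)$.
Hence $u(s,t) = e^{-2 (s - t)^2}$.
Transform back: $\rho(s,t) = e^{s}u(s,t)$.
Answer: $\rho(s, t) = e^{s} e^{-2 (s - t)^2}$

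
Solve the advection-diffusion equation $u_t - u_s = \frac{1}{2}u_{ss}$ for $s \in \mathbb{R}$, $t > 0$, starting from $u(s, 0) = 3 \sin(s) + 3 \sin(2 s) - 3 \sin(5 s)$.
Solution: Moving frame: $\eta = s + t$, $\sigma = t$, $u = w(\eta,\sigma)$, so $u_t = w_{\sigma} + w_{\eta}$ and $u_{ss} = w_{\eta\eta}$.
Hence $u_t - u_s = w_{\sigma}$ and the PDE becomes the heat equation $w_{\sigma} = \frac{1}{2}w_{\eta\eta}$ on $\eta \in \mathbb{R}$.
Initial data: $w(\eta,0) = u(\eta,0) = 3 \sin(\eta) + 3 \sin(2 \eta) - 3 \sin(5 \eta)$. Each mode $\sin(n\eta)$ decays as $e^{-n^2\sigma/2}$ on $\mathbb{R}$, so $w(\eta,\sigma) = \sum c_n e^{-n^2\sigma/2} \sin(n\eta)$ with $c_1=3, c_2=3, c_5=-3$: $w(\eta,\sigma) = 3 e^{-2 \sigma} \sin(2 \eta) + 3 e^{-\sigma/2} \sin(\eta) - 3 e^{-25 \sigma/2} \sin(5 \eta)$.
Substituting back: $u(s,t) = w(s + t, t)$.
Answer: $u(s, t) = 3 e^{-2 t} \sin(2 s + 2 t) + 3 e^{-t/2} \sin(s + t) - 3 e^{-25 t/2} \sin(5 s + 5 t)$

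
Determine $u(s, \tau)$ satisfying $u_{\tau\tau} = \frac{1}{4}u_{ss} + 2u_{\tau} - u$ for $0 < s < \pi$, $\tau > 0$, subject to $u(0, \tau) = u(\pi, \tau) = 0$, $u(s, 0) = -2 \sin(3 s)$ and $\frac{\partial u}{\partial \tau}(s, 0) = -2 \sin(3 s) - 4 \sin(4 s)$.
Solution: Substitute $u = e^{\tau}w$.
Then $u_{\tau} = e^{\tau}(w_{\tau} + w)$, $u_{\tau\tau} = e^{\tau}(w_{\tau\tau} + 2w_{\tau} + w)$, $u_{ss} = e^{\tau}w_{ss}$; substituting and dividing by $e^{\tau}$, the lower-order terms cancel: $w_{\tau\tau} = \frac{1}{4}w_{ss}$ (standard wave equation).
Data for $w$: $w(s,0) = u(s,0) = -2 \sin(3 s)$; $w_{\tau}(s,0) = u_{\tau}(s,0) - u(s,0) = -4 \sin(4 s)$. The boundary conditions carry over: $w(0,\tau) = w(\pi,\tau) = 0$.
Separating variables: $w = \sum [A_n \cos(\omega_n \tau) + B_n \sin(\omega_n \tau)] \sin(ns)$, $\omega_n = n/2$. From ICs ($B_n$ = velocity coefficient / $\omega_n$): $A_3=-2, B_4=-2$.
So $w(s,\tau) = -2 \sin(3 s) \cos(3 \tau/2) - 2 \sin(4 s) \sin(2 \tau)$, and $u(s,\tau) = e^{\tau}w(s,\tau)$.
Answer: $u(s, \tau) = -2 e^{\tau} \sin(2 \tau) \sin(4 s) - 2 e^{\tau} \sin(3 s) \cos(3 \tau/2)$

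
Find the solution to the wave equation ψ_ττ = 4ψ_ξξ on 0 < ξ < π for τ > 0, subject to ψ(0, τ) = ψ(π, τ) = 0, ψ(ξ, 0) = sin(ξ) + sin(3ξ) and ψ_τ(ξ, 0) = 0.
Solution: Separating variables: ψ = Σ [A_n cos(ω_n τ) + B_n sin(ω_n τ)] sin(nξ), ω_n = 2n. From ICs: A_1=1, A_3=1.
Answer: ψ(ξ, τ) = sin(ξ)cos(2τ) + sin(3ξ)cos(6τ)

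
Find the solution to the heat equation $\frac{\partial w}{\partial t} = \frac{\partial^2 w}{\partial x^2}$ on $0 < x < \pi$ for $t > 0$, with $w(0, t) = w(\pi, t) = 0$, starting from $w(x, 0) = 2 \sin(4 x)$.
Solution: Separating variables: $w = \sum c_n e^{-n^2t} \sin(nx)$. From $w(x,0) = 2 \sin(4 x)$: $c_4=2$.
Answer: $w(x, t) = 2 e^{-16 t} \sin(4 x)$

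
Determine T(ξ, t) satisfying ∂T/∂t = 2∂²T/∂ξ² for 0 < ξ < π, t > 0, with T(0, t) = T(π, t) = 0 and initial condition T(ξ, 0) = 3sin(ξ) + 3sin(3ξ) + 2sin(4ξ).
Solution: Using separation of variables T = X(ξ)G(t):
Eigenfunctions: sin(nξ), n = 1, 2, 3, ...
General solution: T(ξ, t) = Σ c_n sin(nξ) exp(-2n² t)
Matching T(ξ,0) = 3sin(ξ) + 3sin(3ξ) + 2sin(4ξ) term by term: c_1=3, c_3=3, c_4=2.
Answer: T(ξ, t) = 3exp(-2t)sin(ξ) + 3exp(-18t)sin(3ξ) + 2exp(-32t)sin(4ξ)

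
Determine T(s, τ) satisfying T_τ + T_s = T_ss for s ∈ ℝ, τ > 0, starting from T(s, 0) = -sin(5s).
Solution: Change to a moving frame: let η = s - τ, σ = τ and write T(s,τ) = u(η,σ).
By the chain rule T_τ = u_σ - u_η, T_s = u_η, T_ss = u_ηη.
Then T_τ + T_s = u_σ: the advection term cancels and the PDE becomes the heat equation u_σ = u_ηη on η ∈ ℝ.
Initial data: u(η,0) = T(η,0) = -sin(5η).
On η ∈ ℝ each mode satisfies (sin(nη))″ = -n² sin(nη), so exp(-n²σ) sin(nη) solves the heat equation; by superposition u(η,σ) = Σ c_n exp(-n²σ) sin(nη).
Reading off the coefficients: c_5=-1, so u(η,σ) = -exp(-25σ)sin(5η).
Substituting back η = s - τ, σ = τ: T(s,τ) = u(s - τ, τ).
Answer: T(s, τ) = -exp(-25τ)sin(5s - 5τ)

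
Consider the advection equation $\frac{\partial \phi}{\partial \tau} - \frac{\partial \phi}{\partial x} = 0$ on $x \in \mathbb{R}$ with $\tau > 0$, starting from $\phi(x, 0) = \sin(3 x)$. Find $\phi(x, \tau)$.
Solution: By characteristics ($dx/d\tau = -1$), $\phi(x,\tau) = f(x + \tau)$ with $f = \phi( \cdot , 0)$.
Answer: $\phi(x, \tau) = \sin(3 \tau + 3 x)$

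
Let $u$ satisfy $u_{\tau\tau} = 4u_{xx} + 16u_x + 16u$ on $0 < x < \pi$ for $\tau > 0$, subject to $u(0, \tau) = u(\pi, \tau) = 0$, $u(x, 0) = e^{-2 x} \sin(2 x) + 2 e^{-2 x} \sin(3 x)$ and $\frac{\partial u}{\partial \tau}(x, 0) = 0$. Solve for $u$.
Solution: Substitute $u = e^{-2x}w$.
Then $u_x = e^{-2x}(w_x - 2w)$, $u_{xx} = e^{-2x}(w_{xx} - 4w_x + 4w)$, $u_{\tau\tau} = e^{-2x}w_{\tau\tau}$; substituting and dividing by $e^{-2x}$, the lower-order terms cancel: $w_{\tau\tau} = 4w_{xx}$ (standard wave equation).
Data for $w$: $w(x,0) = e^{2x}u(x,0) = \sin(2 x) + 2 \sin(3 x)$; $w_{\tau}(x,0) = e^{2x}u_{\tau}(x,0) = 0$. The boundary conditions carry over: $w(0,\tau) = w(\pi,\tau) = 0$.
Separating variables: $w = \sum [A_n \cos(\omega_n \tau) + B_n \sin(\omega_n \tau)] \sin(nx)$, $\omega_n = 2n$. From ICs: $A_2=1, A_3=2$.
So $w(x,\tau) = \sin(2 x) \cos(4 \tau) + 2 \sin(3 x) \cos(6 \tau)$, and $u(x,\tau) = e^{-2x}w(x,\tau)$.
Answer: $u(x, \tau) = e^{-2 x} \sin(2 x) \cos(4 \tau) + 2 e^{-2 x} \sin(3 x) \cos(6 \tau)$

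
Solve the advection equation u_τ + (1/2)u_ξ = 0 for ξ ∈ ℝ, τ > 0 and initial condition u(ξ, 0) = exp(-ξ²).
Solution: By method of characteristics (waves move right with speed 1/2):
Along characteristics ξ - (1/2)τ = const, u is constant, so u(ξ,τ) = f(ξ - (1/2)τ) with f = u(·, 0).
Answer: u(ξ, τ) = exp(-(ξ - τ/2)²)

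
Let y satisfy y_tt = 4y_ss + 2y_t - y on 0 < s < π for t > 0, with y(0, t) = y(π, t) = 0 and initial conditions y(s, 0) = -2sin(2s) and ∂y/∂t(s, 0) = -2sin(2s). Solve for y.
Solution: Substitute y = exp(t)u.
Then y_t = exp(t)(u_t + u), y_tt = exp(t)(u_tt + 2u_t + u), y_ss = exp(t)u_ss; substituting and dividing by exp(t), the lower-order terms cancel: u_tt = 4u_ss (standard wave equation).
Data for u: u(s,0) = y(s,0) = -2sin(2s); u_t(s,0) = y_t(s,0) - y(s,0) = 0. The boundary conditions carry over: u(0,t) = u(π,t) = 0.
Separating variables: u = Σ [A_n cos(ω_n t) + B_n sin(ω_n t)] sin(ns), ω_n = 2n. From ICs: A_2=-2.
So u(s,t) = -2sin(2s)cos(4t), and y(s,t) = exp(t)u(s,t).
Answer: y(s, t) = -2exp(t)sin(2s)cos(4t)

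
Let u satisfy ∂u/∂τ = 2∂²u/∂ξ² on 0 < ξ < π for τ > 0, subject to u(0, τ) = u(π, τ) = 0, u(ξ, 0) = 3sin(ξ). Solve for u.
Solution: Using separation of variables u = X(ξ)T(τ):
Eigenfunctions: sin(nξ), n = 1, 2, 3, ...
General solution: u(ξ, τ) = Σ c_n sin(nξ) exp(-2n² τ)
Matching u(ξ,0) = 3sin(ξ) term by term: c_1=3.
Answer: u(ξ, τ) = 3exp(-2τ)sin(ξ)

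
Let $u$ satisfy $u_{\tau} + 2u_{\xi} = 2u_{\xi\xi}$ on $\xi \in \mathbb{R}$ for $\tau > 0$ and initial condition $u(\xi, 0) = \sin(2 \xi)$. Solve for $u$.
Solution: Change to a moving frame: let $\eta = \xi - 2\tau$, $\sigma = \tau$ and write $u(\xi,\tau) = w(\eta,\sigma)$.
By the chain rule $u_{\tau} = w_{\sigma} - 2w_{\eta}$, $u_{\xi} = w_{\eta}$, $u_{\xi\xi} = w_{\eta\eta}$.
Then $u_{\tau} + 2u_{\xi} = w_{\sigma}$: the advection term cancels and the PDE becomes the heat equation $w_{\sigma} = 2w_{\eta\eta}$ on $\eta \in \mathbb{R}$.
Initial data: $w(\eta,0) = u(\eta,0) = \sin(2 \eta)$.
On $\eta \in \mathbb{R}$ each mode satisfies $(\sin(n\eta))'' = -n^2 \sin(n\eta)$, so $e^{-2n^2\sigma} \sin(n\eta)$ solves the heat equation; by superposition $w(\eta,\sigma) = \sum c_n e^{-2n^2\sigma} \sin(n\eta)$.
Reading off the coefficients: $c_2=1$, so $w(\eta,\sigma) = e^{-8 \sigma} \sin(2 \eta)$.
Substituting back $\eta = \xi - 2\tau$, $\sigma = \tau$: $u(\xi,\tau) = w(\xi - 2\tau, \tau)$.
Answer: $u(\xi, \tau) = - e^{-8 \tau} \sin(4 \tau - 2 \xi)$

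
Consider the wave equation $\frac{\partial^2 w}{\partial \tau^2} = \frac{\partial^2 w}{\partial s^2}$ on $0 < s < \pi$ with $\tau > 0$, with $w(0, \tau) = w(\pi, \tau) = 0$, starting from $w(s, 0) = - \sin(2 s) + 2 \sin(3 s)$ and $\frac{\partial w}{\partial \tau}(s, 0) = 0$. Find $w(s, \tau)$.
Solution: Using separation of variables $w = X(s)T(\tau)$:
Eigenfunctions: $\sin(ns)$, $n = 1, 2, 3, \ldots$
General solution: $w(s, \tau) = \sum [A_n \cos(n \tau) + B_n \sin(n \tau)] \sin(ns)$
From $w(s,0) = - \sin(2 s) + 2 \sin(3 s)$: $A_2=-1, A_3=2$. From $w_{\tau}(s,0) = 0$: all $B_n = 0$.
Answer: $w(s, \tau) = - \sin(2 s) \cos(2 \tau) + 2 \sin(3 s) \cos(3 \tau)$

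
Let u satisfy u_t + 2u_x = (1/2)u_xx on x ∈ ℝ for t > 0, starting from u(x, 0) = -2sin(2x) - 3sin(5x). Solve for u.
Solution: Moving frame: η = x - 2t, σ = t, u = w(η,σ), so u_t = w_σ - 2w_η and u_xx = w_ηη.
Hence u_t + 2u_x = w_σ and the PDE becomes the heat equation w_σ = (1/2)w_ηη on η ∈ ℝ.
Initial data: w(η,0) = u(η,0) = -2sin(2η) - 3sin(5η). Each mode sin(nη) decays as exp(-n²σ/2) on ℝ, so w(η,σ) = Σ c_n exp(-n²σ/2) sin(nη) with c_2=-2, c_5=-3: w(η,σ) = -2exp(-2σ)sin(2η) - 3exp(-25σ/2)sin(5η).
Substituting back: u(x,t) = w(x - 2t, t).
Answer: u(x, t) = 2exp(-2t)sin(4t - 2x) + 3exp(-25t/2)sin(10t - 5x)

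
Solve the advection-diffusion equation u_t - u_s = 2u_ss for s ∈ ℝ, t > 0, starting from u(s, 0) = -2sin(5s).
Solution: Change to a moving frame: let η = s + t, σ = t and write u(s,t) = w(η,σ).
By the chain rule u_t = w_σ + w_η, u_s = w_η, u_ss = w_ηη.
Then u_t - u_s = w_σ: the advection term cancels and the PDE becomes the heat equation w_σ = 2w_ηη on η ∈ ℝ.
Initial data: w(η,0) = u(η,0) = -2sin(5η).
On η ∈ ℝ each mode satisfies (sin(nη))″ = -n² sin(nη), so exp(-2n²σ) sin(nη) solves the heat equation; by superposition w(η,σ) = Σ c_n exp(-2n²σ) sin(nη).
Reading off the coefficients: c_5=-2, so w(η,σ) = -2exp(-50σ)sin(5η).
Substituting back η = s + t, σ = t: u(s,t) = w(s + t, t).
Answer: u(s, t) = -2exp(-50t)sin(5s + 5t)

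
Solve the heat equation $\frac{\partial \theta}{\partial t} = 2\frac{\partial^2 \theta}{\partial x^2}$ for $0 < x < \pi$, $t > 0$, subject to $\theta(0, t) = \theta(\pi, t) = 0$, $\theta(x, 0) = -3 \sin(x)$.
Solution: Using separation of variables $\theta = X(x)G(t)$:
Eigenfunctions: $\sin(nx)$, $n = 1, 2, 3, \ldots$
General solution: $\theta(x, t) = \sum c_n \sin(nx) e^{-2n^2 t}$
Matching $\theta(x,0) = -3 \sin(x)$ term by term: $c_1=-3$.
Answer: $\theta(x, t) = -3 e^{-2 t} \sin(x)$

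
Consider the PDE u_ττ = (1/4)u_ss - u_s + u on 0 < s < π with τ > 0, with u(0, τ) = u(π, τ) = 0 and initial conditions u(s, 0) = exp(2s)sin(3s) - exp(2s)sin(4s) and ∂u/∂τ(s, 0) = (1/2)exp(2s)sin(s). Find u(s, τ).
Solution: Substitute u = exp(2s)w, i.e. w = exp(-2s)u.
By the product rule, u_s = exp(2s)(w_s + 2w), u_ss = exp(2s)(w_ss + 4w_s + 4w), u_ττ = exp(2s)w_ττ.
Substituting into the PDE and dividing by exp(2s): w_ττ = (1/4)(w_ss + 4w_s + 4w) - (w_s + 2w) + w.
The lower-order terms cancel, leaving the standard wave equation w_ττ = (1/4)w_ss.
Initial data for w: w(s,0) = exp(-2s)u(s,0) = sin(3s) - sin(4s); w_τ(s,0) = exp(-2s)u_τ(s,0) = (1/2)sin(s). The boundary conditions carry over: w(0,τ) = w(π,τ) = 0.
Solve for w:
  Using separation of variables w = X(s)T(τ):
  Eigenfunctions: sin(ns), n = 1, 2, 3, ...
  General solution: w(s, τ) = Σ [A_n cos(n τ/2) + B_n sin(n τ/2)] sin(ns)
  From w(s,0) = sin(3s) - sin(4s): A_3=1, A_4=-1. From w_τ(s,0) = (1/2)sin(s), using w_τ(s,0) = Σ ω_n B_n sin(ns) with ω_n = n/2: B_1 = (1/2)/(1/2) = 1.
Hence w(s,τ) = sin(s)sin(τ/2) + sin(3s)cos(3τ/2) - sin(4s)cos(2τ).
Transform back: u(s,τ) = exp(2s)w(s,τ).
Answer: u(s, τ) = exp(2s)sin(s)sin(τ/2) + exp(2s)sin(3s)cos(3τ/2) - exp(2s)sin(4s)cos(2τ)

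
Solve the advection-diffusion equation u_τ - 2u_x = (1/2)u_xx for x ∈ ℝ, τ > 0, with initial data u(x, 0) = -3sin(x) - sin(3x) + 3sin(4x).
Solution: Change to a moving frame: let η = x + 2τ, σ = τ and write u(x,τ) = w(η,σ).
By the chain rule u_τ = w_σ + 2w_η, u_x = w_η, u_xx = w_ηη.
Then u_τ - 2u_x = w_σ: the advection term cancels and the PDE becomes the heat equation w_σ = (1/2)w_ηη on η ∈ ℝ.
Initial data: w(η,0) = u(η,0) = -3sin(η) - sin(3η) + 3sin(4η).
On η ∈ ℝ each mode satisfies (sin(nη))″ = -n² sin(nη), so exp(-n²σ/2) sin(nη) solves the heat equation; by superposition w(η,σ) = Σ c_n exp(-n²σ/2) sin(nη).
Reading off the coefficients: c_1=-3, c_3=-1, c_4=3, so w(η,σ) = 3exp(-8σ)sin(4η) - 3exp(-σ/2)sin(η) - exp(-9σ/2)sin(3η).
Substituting back η = x + 2τ, σ = τ: u(x,τ) = w(x + 2τ, τ).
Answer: u(x, τ) = 3exp(-8τ)sin(4x + 8τ) - 3exp(-τ/2)sin(x + 2τ) - exp(-9τ/2)sin(3x + 6τ)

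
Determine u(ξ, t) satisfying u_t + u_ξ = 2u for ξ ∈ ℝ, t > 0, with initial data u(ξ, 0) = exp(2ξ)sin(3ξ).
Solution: Substitute u = exp(2ξ)w.
Then u_ξ = exp(2ξ)(w_ξ + 2w), u_t = exp(2ξ)w_t; substituting and dividing by exp(2ξ), the lower-order terms cancel: w_t + w_ξ = 0 (standard advection equation).
Data for w: w(ξ,0) = exp(-2ξ)u(ξ,0) = sin(3ξ).
By characteristics (dξ/dt = 1), w(ξ,t) = f(ξ - t) with f = w(·, 0).
So w(ξ,t) = -sin(3t - 3ξ), and u(ξ,t) = exp(2ξ)w(ξ,t).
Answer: u(ξ, t) = -exp(2ξ)sin(3t - 3ξ)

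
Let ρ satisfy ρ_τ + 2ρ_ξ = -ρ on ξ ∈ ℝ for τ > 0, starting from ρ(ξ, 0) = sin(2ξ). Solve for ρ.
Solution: Substitute ρ = exp(-τ)u, i.e. u = exp(τ)ρ.
By the product rule, ρ_τ = exp(-τ)(u_τ - u), ρ_ξ = exp(-τ)u_ξ.
Substituting into the PDE and dividing by exp(-τ): u_τ - u + 2u_ξ = -u.
The lower-order terms cancel, leaving the standard advection equation u_τ + 2u_ξ = 0.
Initial data for u: u(ξ,0) = ρ(ξ,0) = sin(2ξ).
Solve for u:
  By method of characteristics (waves move right with speed 2):
  Along characteristics ξ - 2τ = const, u is constant, so u(ξ,τ) = f(ξ - 2τ) with f = u(·, 0).
Hence u(ξ,τ) = sin(2ξ - 4τ).
Transform back: ρ(ξ,τ) = exp(-τ)u(ξ,τ).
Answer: ρ(ξ, τ) = exp(-τ)sin(2ξ - 4τ)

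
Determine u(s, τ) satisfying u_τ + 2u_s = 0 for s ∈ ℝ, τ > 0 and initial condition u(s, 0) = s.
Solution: By method of characteristics (waves move right with speed 2):
Along characteristics s - 2τ = const, u is constant, so u(s,τ) = f(s - 2τ) with f = u(·, 0).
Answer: u(s, τ) = s - 2τ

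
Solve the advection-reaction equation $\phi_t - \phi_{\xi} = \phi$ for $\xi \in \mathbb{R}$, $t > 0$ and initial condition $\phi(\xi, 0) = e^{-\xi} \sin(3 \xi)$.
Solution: Substitute $\phi = e^{-\xi}u$, i.e. $u = e^{\xi}\phi$.
By the product rule, $\phi_{\xi} = e^{-\xi}(u_{\xi} - u)$, $\phi_t = e^{-\xi}u_t$.
Substituting into the PDE and dividing by $e^{-\xi}$: $u_t - (u_{\xi} - u) = u$.
The lower-order terms cancel, leaving the standard advection equation $u_t - u_{\xi} = 0$.
Initial data for $u$: $u(\xi,0) = e^{\xi}\phi(\xi,0) = \sin(3 \xi)$.
Solve for $u$:
  By method of characteristics (waves move left with speed 1):
  Along characteristics $\xi + t =$ const, $u$ is constant, so $u(\xi,t) = f(\xi + t)$ with $f = u( \cdot , 0)$.
Hence $u(\xi,t) = \sin(3 t + 3 \xi)$.
Transform back: $\phi(\xi,t) = e^{-\xi}u(\xi,t)$.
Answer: $\phi(\xi, t) = e^{-\xi} \sin(3 \xi + 3 t)$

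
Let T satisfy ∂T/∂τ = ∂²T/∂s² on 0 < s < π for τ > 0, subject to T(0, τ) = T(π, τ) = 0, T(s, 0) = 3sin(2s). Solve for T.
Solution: Using separation of variables T = X(s)G(τ):
Eigenfunctions: sin(ns), n = 1, 2, 3, ...
General solution: T(s, τ) = Σ c_n sin(ns) exp(-n² τ)
Matching T(s,0) = 3sin(2s) term by term: c_2=3.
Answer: T(s, τ) = 3exp(-4τ)sin(2s)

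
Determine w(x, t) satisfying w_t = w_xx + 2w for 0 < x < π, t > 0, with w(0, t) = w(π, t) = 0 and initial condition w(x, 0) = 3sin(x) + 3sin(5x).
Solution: Substitute w = exp(2t)u, i.e. u = exp(-2t)w.
By the product rule, w_t = exp(2t)(u_t + 2u), w_xx = exp(2t)u_xx.
Substituting into the PDE and dividing by exp(2t): u_t + 2u = u_xx + 2u.
The lower-order terms cancel, leaving the standard heat equation u_t = u_xx.
Initial data for u: u(x,0) = w(x,0) = 3sin(x) + 3sin(5x). The boundary conditions carry over: u(0,t) = u(π,t) = 0.
Solve for u:
  Using separation of variables u = X(x)T(t):
  Eigenfunctions: sin(nx), n = 1, 2, 3, ...
  General solution: u(x, t) = Σ c_n sin(nx) exp(-n² t)
  Matching u(x,0) = 3sin(x) + 3sin(5x) term by term: c_1=3, c_5=3.
Hence u(x,t) = 3exp(-t)sin(x) + 3exp(-25t)sin(5x).
Transform back: w(x,t) = exp(2t)u(x,t).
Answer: w(x, t) = 3exp(t)sin(x) + 3exp(-23t)sin(5x)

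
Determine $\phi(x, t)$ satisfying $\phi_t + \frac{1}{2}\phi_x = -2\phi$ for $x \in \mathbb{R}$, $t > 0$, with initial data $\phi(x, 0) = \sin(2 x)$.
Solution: Substitute $\phi = e^{-2t}u$.
Then $\phi_t = e^{-2t}(u_t - 2u)$, $\phi_x = e^{-2t}u_x$; substituting and dividing by $e^{-2t}$, the lower-order terms cancel: $u_t + \frac{1}{2}u_x = 0$ (standard advection equation).
Data for $u$: $u(x,0) = \phi(x,0) = \sin(2 x)$.
By characteristics ($dx/dt = 1/2$), $u(x,t) = f(x - \frac{1}{2}t)$ with $f = u( \cdot , 0)$.
So $u(x,t) = - \sin(t - 2 x)$, and $\phi(x,t) = e^{-2t}u(x,t)$.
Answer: $\phi(x, t) = - e^{-2 t} \sin(t - 2 x)$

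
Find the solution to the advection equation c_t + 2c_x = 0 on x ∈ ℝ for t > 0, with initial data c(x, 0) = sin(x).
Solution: By method of characteristics (waves move right with speed 2):
Along characteristics x - 2t = const, c is constant, so c(x,t) = f(x - 2t) with f = c(·, 0).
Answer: c(x, t) = -sin(2t - x)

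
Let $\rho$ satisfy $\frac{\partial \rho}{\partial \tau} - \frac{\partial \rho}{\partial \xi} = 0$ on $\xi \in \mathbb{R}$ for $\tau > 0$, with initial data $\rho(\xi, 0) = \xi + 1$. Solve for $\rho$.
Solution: By method of characteristics (waves move left with speed 1):
Along characteristics $\xi + \tau =$ const, $\rho$ is constant, so $\rho(\xi,\tau) = f(\xi + \tau)$ with $f = \rho( \cdot , 0)$.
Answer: $\rho(\xi, \tau) = \tau + \xi + 1$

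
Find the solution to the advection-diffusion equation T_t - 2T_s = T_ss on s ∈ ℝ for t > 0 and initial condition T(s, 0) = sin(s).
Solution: Moving frame: η = s + 2t, σ = t, T = u(η,σ), so T_t = u_σ + 2u_η and T_ss = u_ηη.
Hence T_t - 2T_s = u_σ and the PDE becomes the heat equation u_σ = u_ηη on η ∈ ℝ.
Initial data: u(η,0) = T(η,0) = sin(η). Each mode sin(nη) decays as exp(-n²σ) on ℝ, so u(η,σ) = Σ c_n exp(-n²σ) sin(nη) with c_1=1: u(η,σ) = exp(-σ)sin(η).
Substituting back: T(s,t) = u(s + 2t, t).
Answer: T(s, t) = exp(-t)sin(s + 2t)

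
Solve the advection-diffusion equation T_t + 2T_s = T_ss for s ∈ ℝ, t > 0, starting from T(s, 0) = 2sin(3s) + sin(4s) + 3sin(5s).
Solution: Moving frame: η = s - 2t, σ = t, T = u(η,σ), so T_t = u_σ - 2u_η and T_ss = u_ηη.
Hence T_t + 2T_s = u_σ and the PDE becomes the heat equation u_σ = u_ηη on η ∈ ℝ.
Initial data: u(η,0) = T(η,0) = 2sin(3η) + sin(4η) + 3sin(5η). Each mode sin(nη) decays as exp(-n²σ) on ℝ, so u(η,σ) = Σ c_n exp(-n²σ) sin(nη) with c_3=2, c_4=1, c_5=3: u(η,σ) = 2exp(-9σ)sin(3η) + exp(-16σ)sin(4η) + 3exp(-25σ)sin(5η).
Substituting back: T(s,t) = u(s - 2t, t).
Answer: T(s, t) = 2exp(-9t)sin(3s - 6t) + exp(-16t)sin(4s - 8t) + 3exp(-25t)sin(5s - 10t)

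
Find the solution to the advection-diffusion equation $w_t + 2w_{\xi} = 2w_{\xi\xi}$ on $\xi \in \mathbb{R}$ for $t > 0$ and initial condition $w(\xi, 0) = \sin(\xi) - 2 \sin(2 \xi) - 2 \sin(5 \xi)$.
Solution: Moving frame: $\eta = \xi - 2t$, $\sigma = t$, $w = u(\eta,\sigma)$, so $w_t = u_{\sigma} - 2u_{\eta}$ and $w_{\xi\xi} = u_{\eta\eta}$.
Hence $w_t + 2w_{\xi} = u_{\sigma}$ and the PDE becomes the heat equation $u_{\sigma} = 2u_{\eta\eta}$ on $\eta \in \mathbb{R}$.
Initial data: $u(\eta,0) = w(\eta,0) = \sin(\eta) - 2 \sin(2 \eta) - 2 \sin(5 \eta)$. Each mode $\sin(n\eta)$ decays as $e^{-2n^2\sigma}$ on $\mathbb{R}$, so $u(\eta,\sigma) = \sum c_n e^{-2n^2\sigma} \sin(n\eta)$ with $c_1=1, c_2=-2, c_5=-2$: $u(\eta,\sigma) = e^{-2 \sigma} \sin(\eta) - 2 e^{-8 \sigma} \sin(2 \eta) - 2 e^{-50 \sigma} \sin(5 \eta)$.
Substituting back: $w(\xi,t) = u(\xi - 2t, t)$.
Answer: $w(\xi, t) = e^{-2 t} \sin(\xi - 2 t) - 2 e^{-8 t} \sin(2 \xi - 4 t) - 2 e^{-50 t} \sin(5 \xi - 10 t)$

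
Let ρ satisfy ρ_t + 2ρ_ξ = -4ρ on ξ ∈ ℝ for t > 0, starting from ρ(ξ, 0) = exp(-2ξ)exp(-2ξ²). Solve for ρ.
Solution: Substitute ρ = exp(-2ξ)u.
Then ρ_ξ = exp(-2ξ)(u_ξ - 2u), ρ_t = exp(-2ξ)u_t; substituting and dividing by exp(-2ξ), the lower-order terms cancel: u_t + 2u_ξ = 0 (standard advection equation).
Data for u: u(ξ,0) = exp(2ξ)ρ(ξ,0) = exp(-2ξ²).
By characteristics (dξ/dt = 2), u(ξ,t) = f(ξ - 2t) with f = u(·, 0).
So u(ξ,t) = exp(-2(-2t + ξ)²), and ρ(ξ,t) = exp(-2ξ)u(ξ,t).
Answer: ρ(ξ, t) = exp(-2ξ)exp(-2(-2t + ξ)²)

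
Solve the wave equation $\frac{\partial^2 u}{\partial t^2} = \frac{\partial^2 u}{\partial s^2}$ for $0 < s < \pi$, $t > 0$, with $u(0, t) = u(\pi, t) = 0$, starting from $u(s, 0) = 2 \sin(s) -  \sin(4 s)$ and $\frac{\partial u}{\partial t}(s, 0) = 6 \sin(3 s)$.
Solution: Separating variables: $u = \sum [A_n \cos(\omega_n t) + B_n \sin(\omega_n t)] \sin(ns)$, $\omega_n = n$. From ICs ($B_n$ = velocity coefficient / $\omega_n$): $A_1=2, A_4=-1, B_3=2$.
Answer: $u(s, t) = 2 \sin(s) \cos(t) + 2 \sin(3 s) \sin(3 t) -  \sin(4 s) \cos(4 t)$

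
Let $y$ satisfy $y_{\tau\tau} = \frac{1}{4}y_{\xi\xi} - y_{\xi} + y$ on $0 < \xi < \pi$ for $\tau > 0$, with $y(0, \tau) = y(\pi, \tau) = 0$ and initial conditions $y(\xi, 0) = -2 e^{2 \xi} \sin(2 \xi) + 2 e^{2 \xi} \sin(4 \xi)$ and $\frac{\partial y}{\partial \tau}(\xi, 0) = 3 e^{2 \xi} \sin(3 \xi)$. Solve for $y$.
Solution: Substitute $y = e^{2\xi}u$, i.e. $u = e^{-2\xi}y$.
By the product rule, $y_{\xi} = e^{2\xi}(u_{\xi} + 2u)$, $y_{\xi\xi} = e^{2\xi}(u_{\xi\xi} + 4u_{\xi} + 4u)$, $y_{\tau\tau} = e^{2\xi}u_{\tau\tau}$.
Substituting into the PDE and dividing by $e^{2\xi}$: $u_{\tau\tau} = \frac{1}{4}(u_{\xi\xi} + 4u_{\xi} + 4u) - (u_{\xi} + 2u) + u$.
The lower-order terms cancel, leaving the standard wave equation $u_{\tau\tau} = \frac{1}{4}u_{\xi\xi}$.
Initial data for $u$: $u(\xi,0) = e^{-2\xi}y(\xi,0) = -2 \sin(2 \xi) + 2 \sin(4 \xi)$; $u_{\tau}(\xi,0) = e^{-2\xi}y_{\tau}(\xi,0) = 3 \sin(3 \xi)$. The boundary conditions carry over: $u(0,\tau) = u(\pi,\tau) = 0$.
Solve for $u$:
  Using separation of variables $u = X(\xi)T(\tau)$:
  Eigenfunctions: $\sin(n\xi)$, $n = 1, 2, 3, \ldots$
  General solution: $u(\xi, \tau) = \sum [A_n \cos(n \tau/2) + B_n \sin(n \tau/2)] \sin(n\xi)$
  From $u(\xi,0) = -2 \sin(2 \xi) + 2 \sin(4 \xi)$: $A_2=-2, A_4=2$. From $u_{\tau}(\xi,0) = 3 \sin(3 \xi)$, using $u_{\tau}(\xi,0) = \sum \omega_n B_n \sin(n\xi)$ with $\omega_n = n/2$: $B_3 = 3/(3/2) = 2$.
Hence $u(\xi,\tau) = -2 \sin(2 \xi) \cos(\tau) + 2 \sin(3 \xi) \sin(3 \tau/2) + 2 \sin(4 \xi) \cos(2 \tau)$.
Transform back: $y(\xi,\tau) = e^{2\xi}u(\xi,\tau)$.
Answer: $y(\xi, \tau) = 2 e^{2 \xi} \sin(3 \tau/2) \sin(3 \xi) - 2 e^{2 \xi} \sin(2 \xi) \cos(\tau) + 2 e^{2 \xi} \sin(4 \xi) \cos(2 \tau)$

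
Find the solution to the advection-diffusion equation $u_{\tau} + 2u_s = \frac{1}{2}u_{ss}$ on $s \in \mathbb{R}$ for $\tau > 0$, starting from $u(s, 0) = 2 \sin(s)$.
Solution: Moving frame: $\eta = s - 2\tau$, $\sigma = \tau$, $u = w(\eta,\sigma)$, so $u_{\tau} = w_{\sigma} - 2w_{\eta}$ and $u_{ss} = w_{\eta\eta}$.
Hence $u_{\tau} + 2u_s = w_{\sigma}$ and the PDE becomes the heat equation $w_{\sigma} = \frac{1}{2}w_{\eta\eta}$ on $\eta \in \mathbb{R}$.
Initial data: $w(\eta,0) = u(\eta,0) = 2 \sin(\eta)$. Each mode $\sin(n\eta)$ decays as $e^{-n^2\sigma/2}$ on $\mathbb{R}$, so $w(\eta,\sigma) = \sum c_n e^{-n^2\sigma/2} \sin(n\eta)$ with $c_1=2$: $w(\eta,\sigma) = 2 e^{-\sigma/2} \sin(\eta)$.
Substituting back: $u(s,\tau) = w(s - 2\tau, \tau)$.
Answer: $u(s, \tau) = -2 e^{-\tau/2} \sin(2 \tau - s)$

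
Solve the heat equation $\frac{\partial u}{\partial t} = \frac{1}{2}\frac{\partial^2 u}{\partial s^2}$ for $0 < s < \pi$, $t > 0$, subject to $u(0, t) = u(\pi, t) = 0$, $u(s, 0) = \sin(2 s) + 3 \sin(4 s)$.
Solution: Separating variables: $u = \sum c_n e^{-n^2t/2} \sin(ns)$. From $u(s,0) = \sin(2 s) + 3 \sin(4 s)$: $c_2=1, c_4=3$.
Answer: $u(s, t) = e^{-2 t} \sin(2 s) + 3 e^{-8 t} \sin(4 s)$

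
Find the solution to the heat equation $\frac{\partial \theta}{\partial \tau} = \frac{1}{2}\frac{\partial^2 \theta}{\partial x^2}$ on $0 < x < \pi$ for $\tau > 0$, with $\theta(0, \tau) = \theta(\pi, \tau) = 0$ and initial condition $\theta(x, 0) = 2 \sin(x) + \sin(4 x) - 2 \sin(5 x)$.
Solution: Using separation of variables $\theta = X(x)G(\tau)$:
Eigenfunctions: $\sin(nx)$, $n = 1, 2, 3, \ldots$
General solution: $\theta(x, \tau) = \sum c_n \sin(nx) e^{-n^2 \tau/2}$
Matching $\theta(x,0) = 2 \sin(x) + \sin(4 x) - 2 \sin(5 x)$ term by term: $c_1=2, c_4=1, c_5=-2$.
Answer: $\theta(x, \tau) = e^{-8 \tau} \sin(4 x) + 2 e^{-\tau/2} \sin(x) - 2 e^{-25 \tau/2} \sin(5 x)$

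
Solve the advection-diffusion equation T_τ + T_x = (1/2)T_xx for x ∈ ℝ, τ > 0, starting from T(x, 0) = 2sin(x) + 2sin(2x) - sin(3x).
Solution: Moving frame: η = x - τ, σ = τ, T = u(η,σ), so T_τ = u_σ - u_η and T_xx = u_ηη.
Hence T_τ + T_x = u_σ and the PDE becomes the heat equation u_σ = (1/2)u_ηη on η ∈ ℝ.
Initial data: u(η,0) = T(η,0) = 2sin(η) + 2sin(2η) - sin(3η). Each mode sin(nη) decays as exp(-n²σ/2) on ℝ, so u(η,σ) = Σ c_n exp(-n²σ/2) sin(nη) with c_1=2, c_2=2, c_3=-1: u(η,σ) = 2exp(-2σ)sin(2η) + 2exp(-σ/2)sin(η) - exp(-9σ/2)sin(3η).
Substituting back: T(x,τ) = u(x - τ, τ).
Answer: T(x, τ) = 2exp(-2τ)sin(2x - 2τ) + 2exp(-τ/2)sin(x - τ) - exp(-9τ/2)sin(3x - 3τ)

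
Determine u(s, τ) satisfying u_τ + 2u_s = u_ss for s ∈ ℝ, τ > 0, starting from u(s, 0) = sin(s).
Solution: Moving frame: η = s - 2τ, σ = τ, u = w(η,σ), so u_τ = w_σ - 2w_η and u_ss = w_ηη.
Hence u_τ + 2u_s = w_σ and the PDE becomes the heat equation w_σ = w_ηη on η ∈ ℝ.
Initial data: w(η,0) = u(η,0) = sin(η). Each mode sin(nη) decays as exp(-n²σ) on ℝ, so w(η,σ) = Σ c_n exp(-n²σ) sin(nη) with c_1=1: w(η,σ) = exp(-σ)sin(η).
Substituting back: u(s,τ) = w(s - 2τ, τ).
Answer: u(s, τ) = exp(-τ)sin(s - 2τ)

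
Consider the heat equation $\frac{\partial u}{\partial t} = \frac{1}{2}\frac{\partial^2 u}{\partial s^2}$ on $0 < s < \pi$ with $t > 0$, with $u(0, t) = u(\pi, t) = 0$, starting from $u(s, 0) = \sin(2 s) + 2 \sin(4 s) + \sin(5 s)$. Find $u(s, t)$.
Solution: Separating variables: $u = \sum c_n e^{-n^2t/2} \sin(ns)$. From $u(s,0) = \sin(2 s) + 2 \sin(4 s) + \sin(5 s)$: $c_2=1, c_4=2, c_5=1$.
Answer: $u(s, t) = e^{-2 t} \sin(2 s) + 2 e^{-8 t} \sin(4 s) + e^{-25 t/2} \sin(5 s)$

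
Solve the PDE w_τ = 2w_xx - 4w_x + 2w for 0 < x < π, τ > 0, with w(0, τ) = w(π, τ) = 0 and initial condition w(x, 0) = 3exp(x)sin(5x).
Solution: Substitute w = exp(x)u.
Then w_x = exp(x)(u_x + u), w_xx = exp(x)(u_xx + 2u_x + u), w_τ = exp(x)u_τ; substituting and dividing by exp(x), the lower-order terms cancel: u_τ = 2u_xx (standard heat equation).
Data for u: u(x,0) = exp(-x)w(x,0) = 3sin(5x). The boundary conditions carry over: u(0,τ) = u(π,τ) = 0.
Separating variables: u = Σ c_n exp(-2n²τ) sin(nx). From u(x,0) = 3sin(5x): c_5=3.
So u(x,τ) = 3exp(-50τ)sin(5x), and w(x,τ) = exp(x)u(x,τ).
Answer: w(x, τ) = 3exp(x)exp(-50τ)sin(5x)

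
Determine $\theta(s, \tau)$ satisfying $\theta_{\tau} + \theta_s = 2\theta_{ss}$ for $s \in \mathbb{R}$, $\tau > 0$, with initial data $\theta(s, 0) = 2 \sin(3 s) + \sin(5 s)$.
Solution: Change to a moving frame: let $\eta = s - \tau$, $\sigma = \tau$ and write $\theta(s,\tau) = u(\eta,\sigma)$.
By the chain rule $\theta_{\tau} = u_{\sigma} - u_{\eta}$, $\theta_s = u_{\eta}$, $\theta_{ss} = u_{\eta\eta}$.
Then $\theta_{\tau} + \theta_s = u_{\sigma}$: the advection term cancels and the PDE becomes the heat equation $u_{\sigma} = 2u_{\eta\eta}$ on $\eta \in \mathbb{R}$.
Initial data: $u(\eta,0) = \theta(\eta,0) = 2 \sin(3 \eta) + \sin(5 \eta)$.
On $\eta \in \mathbb{R}$ each mode satisfies $(\sin(n\eta))'' = -n^2 \sin(n\eta)$, so $e^{-2n^2\sigma} \sin(n\eta)$ solves the heat equation; by superposition $u(\eta,\sigma) = \sum c_n e^{-2n^2\sigma} \sin(n\eta)$.
Reading off the coefficients: $c_3=2, c_5=1$, so $u(\eta,\sigma) = 2 e^{-18 \sigma} \sin(3 \eta) + e^{-50 \sigma} \sin(5 \eta)$.
Substituting back $\eta = s - \tau$, $\sigma = \tau$: $\theta(s,\tau) = u(s - \tau, \tau)$.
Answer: $\theta(s, \tau) = -2 e^{-18 \tau} \sin(3 \tau - 3 s) -  e^{-50 \tau} \sin(5 \tau - 5 s)$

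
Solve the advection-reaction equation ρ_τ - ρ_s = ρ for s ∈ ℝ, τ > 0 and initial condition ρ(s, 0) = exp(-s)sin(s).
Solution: Substitute ρ = exp(-s)u, i.e. u = exp(s)ρ.
By the product rule, ρ_s = exp(-s)(u_s - u), ρ_τ = exp(-s)u_τ.
Substituting into the PDE and dividing by exp(-s): u_τ - (u_s - u) = u.
The lower-order terms cancel, leaving the standard advection equation u_τ - u_s = 0.
Initial data for u: u(s,0) = exp(s)ρ(s,0) = sin(s).
Solve for u:
  By method of characteristics (waves move left with speed 1):
  Along characteristics s + τ = const, u is constant, so u(s,τ) = f(s + τ) with f = u(·, 0).
Hence u(s,τ) = sin(s + τ).
Transform back: ρ(s,τ) = exp(-s)u(s,τ).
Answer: ρ(s, τ) = exp(-s)sin(s + τ)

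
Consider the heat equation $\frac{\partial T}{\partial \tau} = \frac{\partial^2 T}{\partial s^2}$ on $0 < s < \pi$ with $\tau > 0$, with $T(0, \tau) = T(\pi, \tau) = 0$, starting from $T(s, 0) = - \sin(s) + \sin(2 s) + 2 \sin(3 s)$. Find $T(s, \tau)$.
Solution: Using separation of variables $T = X(s)G(\tau)$:
Eigenfunctions: $\sin(ns)$, $n = 1, 2, 3, \ldots$
General solution: $T(s, \tau) = \sum c_n \sin(ns) e^{-n^2 \tau}$
Matching $T(s,0) = - \sin(s) + \sin(2 s) + 2 \sin(3 s)$ term by term: $c_1=-1, c_2=1, c_3=2$.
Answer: $T(s, \tau) = - e^{-\tau} \sin(s) + e^{-4 \tau} \sin(2 s) + 2 e^{-9 \tau} \sin(3 s)$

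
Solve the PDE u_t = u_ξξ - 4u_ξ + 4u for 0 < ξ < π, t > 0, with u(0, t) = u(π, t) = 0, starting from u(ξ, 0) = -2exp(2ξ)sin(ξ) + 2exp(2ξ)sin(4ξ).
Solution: Substitute u = exp(2ξ)w, i.e. w = exp(-2ξ)u.
By the product rule, u_ξ = exp(2ξ)(w_ξ + 2w), u_ξξ = exp(2ξ)(w_ξξ + 4w_ξ + 4w), u_t = exp(2ξ)w_t.
Substituting into the PDE and dividing by exp(2ξ): w_t = (w_ξξ + 4w_ξ + 4w) - 4(w_ξ + 2w) + 4w.
The lower-order terms cancel, leaving the standard heat equation w_t = w_ξξ.
Initial data for w: w(ξ,0) = exp(-2ξ)u(ξ,0) = -2sin(ξ) + 2sin(4ξ). The boundary conditions carry over: w(0,t) = w(π,t) = 0.
Solve for w:
  Using separation of variables w = X(ξ)T(t):
  Eigenfunctions: sin(nξ), n = 1, 2, 3, ...
  General solution: w(ξ, t) = Σ c_n sin(nξ) exp(-n² t)
  Matching w(ξ,0) = -2sin(ξ) + 2sin(4ξ) term by term: c_1=-2, c_4=2.
Hence w(ξ,t) = -2exp(-t)sin(ξ) + 2exp(-16t)sin(4ξ).
Transform back: u(ξ,t) = exp(2ξ)w(ξ,t).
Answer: u(ξ, t) = -2exp(-t)exp(2ξ)sin(ξ) + 2exp(-16t)exp(2ξ)sin(4ξ)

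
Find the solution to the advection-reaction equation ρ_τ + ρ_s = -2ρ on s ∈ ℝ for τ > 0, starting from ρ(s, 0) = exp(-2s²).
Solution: Substitute ρ = exp(-2τ)u, i.e. u = exp(2τ)ρ.
By the product rule, ρ_τ = exp(-2τ)(u_τ - 2u), ρ_s = exp(-2τ)u_s.
Substituting into the PDE and dividing by exp(-2τ): u_τ - 2u + u_s = -2u.
The lower-order terms cancel, leaving the standard advection equation u_τ + u_s = 0.
Initial data for u: u(s,0) = ρ(s,0) = exp(-2s²).
Solve for u:
  By method of characteristics (waves move right with speed 1):
  Along characteristics s - τ = const, u is constant, so u(s,τ) = f(s - τ) with f = u(·, 0).
Hence u(s,τ) = exp(-2(s - τ)²).
Transform back: ρ(s,τ) = exp(-2τ)u(s,τ).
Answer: ρ(s, τ) = exp(-2τ)exp(-2(s - τ)²)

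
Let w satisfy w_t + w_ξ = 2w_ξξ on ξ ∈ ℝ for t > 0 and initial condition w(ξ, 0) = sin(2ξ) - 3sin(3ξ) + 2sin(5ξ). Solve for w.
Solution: Moving frame: η = ξ - t, σ = t, w = u(η,σ), so w_t = u_σ - u_η and w_ξξ = u_ηη.
Hence w_t + w_ξ = u_σ and the PDE becomes the heat equation u_σ = 2u_ηη on η ∈ ℝ.
Initial data: u(η,0) = w(η,0) = sin(2η) - 3sin(3η) + 2sin(5η). Each mode sin(nη) decays as exp(-2n²σ) on ℝ, so u(η,σ) = Σ c_n exp(-2n²σ) sin(nη) with c_2=1, c_3=-3, c_5=2: u(η,σ) = exp(-8σ)sin(2η) - 3exp(-18σ)sin(3η) + 2exp(-50σ)sin(5η).
Substituting back: w(ξ,t) = u(ξ - t, t).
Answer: w(ξ, t) = -exp(-8t)sin(2t - 2ξ) + 3exp(-18t)sin(3t - 3ξ) - 2exp(-50t)sin(5t - 5ξ)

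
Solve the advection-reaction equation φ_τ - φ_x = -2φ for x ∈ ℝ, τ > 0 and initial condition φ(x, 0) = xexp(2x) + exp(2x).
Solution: Substitute φ = exp(2x)u.
Then φ_x = exp(2x)(u_x + 2u), φ_τ = exp(2x)u_τ; substituting and dividing by exp(2x), the lower-order terms cancel: u_τ - u_x = 0 (standard advection equation).
Data for u: u(x,0) = exp(-2x)φ(x,0) = x + 1.
By characteristics (dx/dτ = -1), u(x,τ) = f(x + τ) with f = u(·, 0).
So u(x,τ) = x + τ + 1, and φ(x,τ) = exp(2x)u(x,τ).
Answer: φ(x, τ) = xexp(2x) + τexp(2x) + exp(2x)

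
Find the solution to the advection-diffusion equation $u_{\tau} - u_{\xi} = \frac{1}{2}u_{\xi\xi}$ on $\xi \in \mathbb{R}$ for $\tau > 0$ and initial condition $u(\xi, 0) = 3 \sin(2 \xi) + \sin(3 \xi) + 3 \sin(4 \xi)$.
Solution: Moving frame: $\eta = \xi + \tau$, $\sigma = \tau$, $u = w(\eta,\sigma)$, so $u_{\tau} = w_{\sigma} + w_{\eta}$ and $u_{\xi\xi} = w_{\eta\eta}$.
Hence $u_{\tau} - u_{\xi} = w_{\sigma}$ and the PDE becomes the heat equation $w_{\sigma} = \frac{1}{2}w_{\eta\eta}$ on $\eta \in \mathbb{R}$.
Initial data: $w(\eta,0) = u(\eta,0) = 3 \sin(2 \eta) + \sin(3 \eta) + 3 \sin(4 \eta)$. Each mode $\sin(n\eta)$ decays as $e^{-n^2\sigma/2}$ on $\mathbb{R}$, so $w(\eta,\sigma) = \sum c_n e^{-n^2\sigma/2} \sin(n\eta)$ with $c_2=3, c_3=1, c_4=3$: $w(\eta,\sigma) = 3 e^{-2 \sigma} \sin(2 \eta) + 3 e^{-8 \sigma} \sin(4 \eta) + e^{-9 \sigma/2} \sin(3 \eta)$.
Substituting back: $u(\xi,\tau) = w(\xi + \tau, \tau)$.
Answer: $u(\xi, \tau) = 3 e^{-2 \tau} \sin(2 \tau + 2 \xi) + 3 e^{-8 \tau} \sin(4 \tau + 4 \xi) + e^{-9 \tau/2} \sin(3 \tau + 3 \xi)$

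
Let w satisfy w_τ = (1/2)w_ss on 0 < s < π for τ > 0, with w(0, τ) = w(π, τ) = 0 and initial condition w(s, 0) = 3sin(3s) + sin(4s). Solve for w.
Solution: Separating variables: w = Σ c_n exp(-n²τ/2) sin(ns). From w(s,0) = 3sin(3s) + sin(4s): c_3=3, c_4=1.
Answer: w(s, τ) = exp(-8τ)sin(4s) + 3exp(-9τ/2)sin(3s)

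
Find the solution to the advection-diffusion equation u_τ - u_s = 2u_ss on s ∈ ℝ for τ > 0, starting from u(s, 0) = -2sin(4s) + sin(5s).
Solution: Moving frame: η = s + τ, σ = τ, u = w(η,σ), so u_τ = w_σ + w_η and u_ss = w_ηη.
Hence u_τ - u_s = w_σ and the PDE becomes the heat equation w_σ = 2w_ηη on η ∈ ℝ.
Initial data: w(η,0) = u(η,0) = -2sin(4η) + sin(5η). Each mode sin(nη) decays as exp(-2n²σ) on ℝ, so w(η,σ) = Σ c_n exp(-2n²σ) sin(nη) with c_4=-2, c_5=1: w(η,σ) = -2exp(-32σ)sin(4η) + exp(-50σ)sin(5η).
Substituting back: u(s,τ) = w(s + τ, τ).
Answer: u(s, τ) = -2exp(-32τ)sin(4s + 4τ) + exp(-50τ)sin(5s + 5τ)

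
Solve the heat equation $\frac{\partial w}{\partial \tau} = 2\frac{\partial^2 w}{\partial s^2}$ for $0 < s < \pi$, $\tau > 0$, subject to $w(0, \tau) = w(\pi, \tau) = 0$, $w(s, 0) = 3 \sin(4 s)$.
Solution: Using separation of variables $w = X(s)T(\tau)$:
Eigenfunctions: $\sin(ns)$, $n = 1, 2, 3, \ldots$
General solution: $w(s, \tau) = \sum c_n \sin(ns) e^{-2n^2 \tau}$
Matching $w(s,0) = 3 \sin(4 s)$ term by term: $c_4=3$.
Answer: $w(s, \tau) = 3 e^{-32 \tau} \sin(4 s)$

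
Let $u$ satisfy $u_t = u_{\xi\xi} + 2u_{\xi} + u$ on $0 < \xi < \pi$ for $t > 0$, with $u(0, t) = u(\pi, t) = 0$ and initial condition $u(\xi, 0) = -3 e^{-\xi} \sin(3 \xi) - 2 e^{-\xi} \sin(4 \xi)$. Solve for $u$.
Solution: Substitute $u = e^{-\xi}w$.
Then $u_{\xi} = e^{-\xi}(w_{\xi} - w)$, $u_{\xi\xi} = e^{-\xi}(w_{\xi\xi} - 2w_{\xi} + w)$, $u_t = e^{-\xi}w_t$; substituting and dividing by $e^{-\xi}$, the lower-order terms cancel: $w_t = w_{\xi\xi}$ (standard heat equation).
Data for $w$: $w(\xi,0) = e^{\xi}u(\xi,0) = -3 \sin(3 \xi) - 2 \sin(4 \xi)$. The boundary conditions carry over: $w(0,t) = w(\pi,t) = 0$.
Separating variables: $w = \sum c_n e^{-n^2t} \sin(n\xi)$. From $w(\xi,0) = -3 \sin(3 \xi) - 2 \sin(4 \xi)$: $c_3=-3, c_4=-2$.
So $w(\xi,t) = -3 e^{-9 t} \sin(3 \xi) - 2 e^{-16 t} \sin(4 \xi)$, and $u(\xi,t) = e^{-\xi}w(\xi,t)$.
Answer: $u(\xi, t) = -3 e^{-\xi} e^{-9 t} \sin(3 \xi) - 2 e^{-\xi} e^{-16 t} \sin(4 \xi)$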